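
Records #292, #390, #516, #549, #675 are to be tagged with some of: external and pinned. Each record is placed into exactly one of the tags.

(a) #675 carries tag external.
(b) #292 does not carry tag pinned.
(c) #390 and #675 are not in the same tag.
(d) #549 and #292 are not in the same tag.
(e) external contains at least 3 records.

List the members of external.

From (a): #675 ∈ external.
From (b): #292 ∉ pinned.
(c): #390 ∉ external.
Only one tag left: #292 ∈ external.
Only one tag left: #390 ∈ pinned.
(d): #549 ∉ external.
(e): only 3 candidates remain for external, so all are in.
Only one tag left: #549 ∈ pinned.

external = {#292, #516, #675}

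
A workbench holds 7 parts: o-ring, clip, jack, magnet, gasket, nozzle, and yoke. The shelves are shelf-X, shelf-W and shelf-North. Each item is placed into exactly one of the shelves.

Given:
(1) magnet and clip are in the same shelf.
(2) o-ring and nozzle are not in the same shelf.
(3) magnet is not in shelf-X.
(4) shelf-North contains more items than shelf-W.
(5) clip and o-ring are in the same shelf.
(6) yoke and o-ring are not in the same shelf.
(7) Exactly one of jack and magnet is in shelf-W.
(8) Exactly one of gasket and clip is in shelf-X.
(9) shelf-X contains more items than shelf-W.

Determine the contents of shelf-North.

From (3): magnet ∉ shelf-X.
(1): clip matches magnet: clip ∉ shelf-X.
(5): o-ring matches clip: o-ring ∉ shelf-X.
(8) (exactly one): gasket ∈ shelf-X.
Suppose o-ring ∉ shelf-North: no assignment then satisfies all the clues, so o-ring ∈ shelf-North.

shelf-North = {clip, magnet, o-ring}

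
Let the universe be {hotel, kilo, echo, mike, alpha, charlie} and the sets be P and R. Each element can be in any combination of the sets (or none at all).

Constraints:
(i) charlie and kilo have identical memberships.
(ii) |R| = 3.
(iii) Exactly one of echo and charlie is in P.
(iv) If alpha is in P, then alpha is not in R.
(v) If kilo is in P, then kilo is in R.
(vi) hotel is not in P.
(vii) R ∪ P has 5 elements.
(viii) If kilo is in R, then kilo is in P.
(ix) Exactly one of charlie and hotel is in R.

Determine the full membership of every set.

P = {alpha, charlie, kilo, mike}; R = {charlie, echo, kilo}

From (vi): hotel ∉ P.
Suppose hotel ∈ R: no assignment then satisfies all the clues, so hotel ∉ R.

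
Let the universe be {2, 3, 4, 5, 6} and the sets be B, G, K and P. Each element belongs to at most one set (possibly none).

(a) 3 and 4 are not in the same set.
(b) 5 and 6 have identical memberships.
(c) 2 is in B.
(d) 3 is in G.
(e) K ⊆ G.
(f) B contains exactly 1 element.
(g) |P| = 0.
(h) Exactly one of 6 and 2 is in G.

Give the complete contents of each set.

From (c): 2 ∈ B.
From (d): 3 ∈ G.
(a): 4 ∉ G.
(e) contrapositive: 4 ∉ K.
(f): B already has 1, so the rest are out.
(g): P already has 0, so the rest are out.
(h) (exactly one): 6 ∈ G.
(b): 5 matches 6: 5 ∈ G.

B = {2}; G = {3, 5, 6}; K = {}; P = {}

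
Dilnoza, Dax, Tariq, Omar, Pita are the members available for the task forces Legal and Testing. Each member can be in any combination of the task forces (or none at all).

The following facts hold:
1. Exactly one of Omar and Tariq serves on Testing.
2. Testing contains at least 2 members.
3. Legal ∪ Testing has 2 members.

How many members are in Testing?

2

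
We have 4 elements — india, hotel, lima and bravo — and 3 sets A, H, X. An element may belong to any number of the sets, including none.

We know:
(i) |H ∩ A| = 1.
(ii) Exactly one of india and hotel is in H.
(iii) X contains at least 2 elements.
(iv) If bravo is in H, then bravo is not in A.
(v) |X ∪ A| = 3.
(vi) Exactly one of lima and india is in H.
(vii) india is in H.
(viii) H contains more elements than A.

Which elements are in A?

A = {india}

From (vii): india ∈ H.
(ii) (exactly one): hotel ∉ H.
(vi) (exactly one): lima ∉ H.
Suppose india ∉ A: no assignment then satisfies all the clues, so india ∈ A.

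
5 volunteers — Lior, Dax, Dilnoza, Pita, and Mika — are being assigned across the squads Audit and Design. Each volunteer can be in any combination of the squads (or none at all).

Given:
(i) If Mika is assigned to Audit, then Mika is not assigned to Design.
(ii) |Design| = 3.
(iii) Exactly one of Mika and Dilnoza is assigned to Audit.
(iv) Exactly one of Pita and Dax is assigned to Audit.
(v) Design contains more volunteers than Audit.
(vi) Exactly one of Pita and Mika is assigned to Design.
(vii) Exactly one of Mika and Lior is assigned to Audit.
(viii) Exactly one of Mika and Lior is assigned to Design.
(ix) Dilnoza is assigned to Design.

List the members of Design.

Design = {Dilnoza, Lior, Pita}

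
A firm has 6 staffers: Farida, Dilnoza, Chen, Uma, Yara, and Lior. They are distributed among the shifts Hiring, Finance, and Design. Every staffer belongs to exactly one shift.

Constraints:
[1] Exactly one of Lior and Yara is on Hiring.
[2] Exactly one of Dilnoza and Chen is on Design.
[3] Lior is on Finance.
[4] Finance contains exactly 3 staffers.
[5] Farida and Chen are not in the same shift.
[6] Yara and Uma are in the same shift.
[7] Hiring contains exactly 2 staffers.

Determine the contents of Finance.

Finance = {Dilnoza, Farida, Lior}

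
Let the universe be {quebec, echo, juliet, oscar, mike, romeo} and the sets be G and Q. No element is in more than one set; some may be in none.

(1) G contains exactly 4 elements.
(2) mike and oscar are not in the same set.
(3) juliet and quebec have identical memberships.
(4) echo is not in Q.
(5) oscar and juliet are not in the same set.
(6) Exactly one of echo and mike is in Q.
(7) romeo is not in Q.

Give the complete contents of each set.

G = {echo, juliet, quebec, romeo}; Q = {mike}

From (4): echo ∉ Q.
From (7): romeo ∉ Q.
(6) (exactly one): mike ∈ Q.
(2): oscar ∉ Q.
Suppose quebec ∉ G: no assignment then satisfies all the clues, so quebec ∈ G.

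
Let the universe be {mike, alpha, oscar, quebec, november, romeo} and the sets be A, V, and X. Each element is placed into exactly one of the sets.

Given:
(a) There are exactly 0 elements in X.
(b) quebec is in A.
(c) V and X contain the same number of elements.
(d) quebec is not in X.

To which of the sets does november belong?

november: A

From (b): quebec ∈ A.
(a): X already has 0, so the rest are out.
Suppose november ∉ A: no assignment then satisfies all the clues, so november ∈ A.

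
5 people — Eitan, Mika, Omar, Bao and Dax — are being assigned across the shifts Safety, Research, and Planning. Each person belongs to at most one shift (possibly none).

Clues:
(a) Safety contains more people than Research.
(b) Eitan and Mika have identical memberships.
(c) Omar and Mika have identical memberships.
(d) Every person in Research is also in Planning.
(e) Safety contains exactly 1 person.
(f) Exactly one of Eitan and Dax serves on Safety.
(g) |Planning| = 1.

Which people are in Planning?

Planning = {Bao}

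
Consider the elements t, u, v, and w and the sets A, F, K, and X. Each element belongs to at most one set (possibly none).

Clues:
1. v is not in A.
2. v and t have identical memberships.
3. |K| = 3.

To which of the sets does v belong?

v: K

From (1): v ∉ A.
(2): t matches v: t ∉ A.
Suppose v ∈ F: no assignment then satisfies all the clues, so v ∉ F.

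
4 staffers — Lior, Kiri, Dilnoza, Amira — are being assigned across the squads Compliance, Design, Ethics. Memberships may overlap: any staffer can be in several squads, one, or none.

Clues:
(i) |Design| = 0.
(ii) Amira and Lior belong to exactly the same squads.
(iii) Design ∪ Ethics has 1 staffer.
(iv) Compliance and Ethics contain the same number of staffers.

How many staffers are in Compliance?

1

(i): Design already has 0, so the rest are out.
Suppose Lior ∈ Compliance: no assignment then satisfies all the clues, so Lior ∉ Compliance.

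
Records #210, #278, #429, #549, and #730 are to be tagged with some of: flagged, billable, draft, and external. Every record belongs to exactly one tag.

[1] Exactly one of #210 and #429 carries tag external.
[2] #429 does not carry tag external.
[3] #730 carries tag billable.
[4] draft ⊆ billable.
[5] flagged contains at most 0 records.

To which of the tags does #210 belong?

From (2): #429 ∉ external.
From (3): #730 ∈ billable.
(1) (exactly one): #210 ∈ external.
(5): flagged already has 0, so the rest are out.

#210: external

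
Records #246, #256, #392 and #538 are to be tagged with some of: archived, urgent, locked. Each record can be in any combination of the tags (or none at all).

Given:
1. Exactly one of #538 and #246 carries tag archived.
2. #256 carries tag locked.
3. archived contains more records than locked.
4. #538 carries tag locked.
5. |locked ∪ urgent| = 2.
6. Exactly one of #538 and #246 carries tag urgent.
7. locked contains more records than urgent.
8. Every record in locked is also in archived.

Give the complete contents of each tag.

From (2): #256 ∈ locked.
From (4): #538 ∈ locked.
(8) with #256 ∈ locked: #256 ∈ archived.
(8) with #538 ∈ locked: #538 ∈ archived.
(1) (exactly one): #246 ∉ archived.
(8) contrapositive: #246 ∉ locked.
Suppose #246 ∈ urgent: no assignment then satisfies all the clues, so #246 ∉ urgent.

archived = {#256, #392, #538}; urgent = {#538}; locked = {#256, #538}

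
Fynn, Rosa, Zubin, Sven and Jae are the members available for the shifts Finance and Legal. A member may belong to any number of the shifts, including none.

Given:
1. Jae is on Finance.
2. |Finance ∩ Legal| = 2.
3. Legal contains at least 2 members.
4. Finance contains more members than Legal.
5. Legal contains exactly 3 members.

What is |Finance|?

4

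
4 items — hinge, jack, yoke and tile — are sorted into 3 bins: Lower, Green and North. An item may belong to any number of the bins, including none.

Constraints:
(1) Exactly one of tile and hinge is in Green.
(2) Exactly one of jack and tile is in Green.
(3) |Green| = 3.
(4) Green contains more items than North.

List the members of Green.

Green = {hinge, jack, yoke}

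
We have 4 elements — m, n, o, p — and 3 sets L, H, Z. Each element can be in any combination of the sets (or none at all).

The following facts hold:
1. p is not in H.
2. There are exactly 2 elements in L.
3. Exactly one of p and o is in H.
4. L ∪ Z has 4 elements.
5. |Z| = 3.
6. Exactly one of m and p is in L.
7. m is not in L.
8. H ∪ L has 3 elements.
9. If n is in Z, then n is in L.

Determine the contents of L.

L = {n, p}

From (1): p ∉ H.
From (7): m ∉ L.
(3) (exactly one): o ∈ H.
(6) (exactly one): p ∈ L.
Suppose n ∉ L: no assignment then satisfies all the clues, so n ∈ L.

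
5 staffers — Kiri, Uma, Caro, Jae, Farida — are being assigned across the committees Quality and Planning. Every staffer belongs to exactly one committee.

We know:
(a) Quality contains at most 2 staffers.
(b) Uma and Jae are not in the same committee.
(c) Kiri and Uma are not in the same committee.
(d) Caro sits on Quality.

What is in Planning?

From (d): Caro ∈ Quality.
Suppose Kiri ∉ Planning: no assignment then satisfies all the clues, so Kiri ∈ Planning.

Planning = {Farida, Jae, Kiri}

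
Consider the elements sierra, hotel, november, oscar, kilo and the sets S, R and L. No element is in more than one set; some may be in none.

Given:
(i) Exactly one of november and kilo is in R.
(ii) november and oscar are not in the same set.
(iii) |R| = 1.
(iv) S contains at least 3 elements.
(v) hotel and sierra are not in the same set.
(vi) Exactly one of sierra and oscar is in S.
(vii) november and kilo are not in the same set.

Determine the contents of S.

S = {hotel, kilo, oscar}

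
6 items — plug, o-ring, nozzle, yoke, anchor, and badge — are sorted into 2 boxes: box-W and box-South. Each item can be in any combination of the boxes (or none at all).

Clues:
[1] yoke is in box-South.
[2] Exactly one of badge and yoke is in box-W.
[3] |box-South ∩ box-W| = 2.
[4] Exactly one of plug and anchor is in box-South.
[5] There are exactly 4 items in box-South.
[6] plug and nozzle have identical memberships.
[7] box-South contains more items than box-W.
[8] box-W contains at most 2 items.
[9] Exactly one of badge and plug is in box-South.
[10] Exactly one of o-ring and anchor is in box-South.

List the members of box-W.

box-W = {o-ring, yoke}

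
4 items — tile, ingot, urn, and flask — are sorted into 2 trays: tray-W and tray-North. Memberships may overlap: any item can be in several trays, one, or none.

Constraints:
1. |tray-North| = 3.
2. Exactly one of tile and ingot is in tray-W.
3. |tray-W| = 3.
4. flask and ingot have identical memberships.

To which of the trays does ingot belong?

ingot: tray-North, tray-W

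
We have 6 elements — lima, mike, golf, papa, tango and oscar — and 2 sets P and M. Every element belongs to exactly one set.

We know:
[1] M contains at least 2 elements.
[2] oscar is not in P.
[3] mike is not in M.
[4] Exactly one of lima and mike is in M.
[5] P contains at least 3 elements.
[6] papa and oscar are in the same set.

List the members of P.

From (2): oscar ∉ P.
From (3): mike ∉ M.
(4) (exactly one): lima ∈ M.
(6): papa matches oscar: papa ∉ P.
Only one set left: mike ∈ P.
Only one set left: papa ∈ M.
Only one set left: oscar ∈ M.
(5): only 3 candidates remain for P, so all are in.

P = {golf, mike, tango}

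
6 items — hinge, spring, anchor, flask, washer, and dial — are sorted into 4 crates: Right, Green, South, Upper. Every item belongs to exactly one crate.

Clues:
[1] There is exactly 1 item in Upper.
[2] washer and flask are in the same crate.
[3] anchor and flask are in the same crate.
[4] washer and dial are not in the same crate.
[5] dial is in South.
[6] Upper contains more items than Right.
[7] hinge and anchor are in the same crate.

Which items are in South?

South = {dial}

From (5): dial ∈ South.
(4): washer ∉ South.
(2): flask matches washer: flask ∉ South.
(3): anchor matches flask: anchor ∉ South.
(7): hinge matches anchor: hinge ∉ South.
Suppose spring ∈ South: no assignment then satisfies all the clues, so spring ∉ South.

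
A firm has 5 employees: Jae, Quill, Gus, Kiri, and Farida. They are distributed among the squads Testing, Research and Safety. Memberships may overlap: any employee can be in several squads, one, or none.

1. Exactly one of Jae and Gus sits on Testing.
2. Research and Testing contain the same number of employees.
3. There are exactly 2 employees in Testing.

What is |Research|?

2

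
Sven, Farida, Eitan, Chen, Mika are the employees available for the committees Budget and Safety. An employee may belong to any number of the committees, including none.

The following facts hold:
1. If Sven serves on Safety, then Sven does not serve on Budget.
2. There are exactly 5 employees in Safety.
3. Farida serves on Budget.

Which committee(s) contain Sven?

From (3): Farida ∈ Budget.
(2): only 5 candidates remain for Safety, so all are in.
(1): Sven ∉ Budget.

Sven: Safety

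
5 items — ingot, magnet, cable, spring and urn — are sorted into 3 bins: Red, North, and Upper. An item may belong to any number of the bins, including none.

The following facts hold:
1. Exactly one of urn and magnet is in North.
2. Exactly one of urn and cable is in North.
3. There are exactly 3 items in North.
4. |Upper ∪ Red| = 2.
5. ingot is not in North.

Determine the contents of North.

From (5): ingot ∉ North.
Suppose magnet ∉ North: no assignment then satisfies all the clues, so magnet ∈ North.

North = {cable, magnet, spring}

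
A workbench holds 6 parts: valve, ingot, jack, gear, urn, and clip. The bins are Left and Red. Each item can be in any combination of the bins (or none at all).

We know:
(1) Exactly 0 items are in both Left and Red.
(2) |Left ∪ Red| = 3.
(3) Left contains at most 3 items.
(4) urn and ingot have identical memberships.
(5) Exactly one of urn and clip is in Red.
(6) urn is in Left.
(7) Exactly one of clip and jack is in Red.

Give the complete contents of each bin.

Left = {ingot, urn}; Red = {clip}

From (6): urn ∈ Left.
(4): ingot matches urn: ingot ∈ Left.
Suppose valve ∈ Left: no assignment then satisfies all the clues, so valve ∉ Left.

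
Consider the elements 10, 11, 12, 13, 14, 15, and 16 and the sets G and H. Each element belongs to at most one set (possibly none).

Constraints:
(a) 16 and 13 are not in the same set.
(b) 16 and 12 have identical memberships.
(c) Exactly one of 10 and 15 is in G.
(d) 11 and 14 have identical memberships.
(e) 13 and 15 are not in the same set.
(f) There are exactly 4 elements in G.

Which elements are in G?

G = {10, 11, 13, 14}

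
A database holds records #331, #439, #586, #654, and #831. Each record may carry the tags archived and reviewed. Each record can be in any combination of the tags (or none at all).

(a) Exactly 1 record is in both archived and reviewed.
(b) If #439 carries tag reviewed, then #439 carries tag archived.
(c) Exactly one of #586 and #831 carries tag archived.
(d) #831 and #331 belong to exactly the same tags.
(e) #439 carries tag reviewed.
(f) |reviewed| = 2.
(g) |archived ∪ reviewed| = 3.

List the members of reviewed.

reviewed = {#439, #654}

From (e): #439 ∈ reviewed.
(b): #439 ∈ archived.
Suppose #331 ∈ reviewed: no assignment then satisfies all the clues, so #331 ∉ reviewed.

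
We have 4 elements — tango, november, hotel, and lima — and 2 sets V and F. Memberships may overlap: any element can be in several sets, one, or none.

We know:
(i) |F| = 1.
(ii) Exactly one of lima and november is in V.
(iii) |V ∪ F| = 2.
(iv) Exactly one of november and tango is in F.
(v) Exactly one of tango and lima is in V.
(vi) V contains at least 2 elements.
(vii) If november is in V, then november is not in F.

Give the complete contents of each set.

V = {november, tango}; F = {tango}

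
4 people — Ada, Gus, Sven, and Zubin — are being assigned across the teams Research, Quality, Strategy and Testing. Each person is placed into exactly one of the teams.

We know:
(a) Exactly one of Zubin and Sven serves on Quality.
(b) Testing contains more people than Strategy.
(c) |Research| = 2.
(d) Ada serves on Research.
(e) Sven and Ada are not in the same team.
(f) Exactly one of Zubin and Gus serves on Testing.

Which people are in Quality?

From (d): Ada ∈ Research.
(e): Sven ∉ Research.
Suppose Gus ∈ Quality: no assignment then satisfies all the clues, so Gus ∉ Quality.

Quality = {Sven}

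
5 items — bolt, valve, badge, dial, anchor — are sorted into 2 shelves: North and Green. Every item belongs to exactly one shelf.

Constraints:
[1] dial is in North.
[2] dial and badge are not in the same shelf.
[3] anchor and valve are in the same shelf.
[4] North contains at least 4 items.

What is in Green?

Green = {badge}

From (1): dial ∈ North.
(2): badge ∉ North.
(4): only 4 candidates remain for North, so all are in.
Only one shelf left: badge ∈ Green.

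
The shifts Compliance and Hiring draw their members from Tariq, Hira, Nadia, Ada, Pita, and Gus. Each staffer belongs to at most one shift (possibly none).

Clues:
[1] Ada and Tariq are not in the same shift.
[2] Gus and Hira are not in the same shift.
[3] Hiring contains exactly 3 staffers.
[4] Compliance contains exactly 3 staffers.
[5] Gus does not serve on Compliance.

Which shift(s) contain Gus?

Gus: Hiring

From (5): Gus ∉ Compliance.
Suppose Gus ∉ Hiring: no assignment then satisfies all the clues, so Gus ∈ Hiring.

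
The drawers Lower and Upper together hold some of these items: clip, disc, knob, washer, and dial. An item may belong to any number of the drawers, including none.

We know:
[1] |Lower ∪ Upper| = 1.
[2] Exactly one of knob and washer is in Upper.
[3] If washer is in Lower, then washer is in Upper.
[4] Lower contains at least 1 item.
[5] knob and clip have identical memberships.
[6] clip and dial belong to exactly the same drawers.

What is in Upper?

Upper = {washer}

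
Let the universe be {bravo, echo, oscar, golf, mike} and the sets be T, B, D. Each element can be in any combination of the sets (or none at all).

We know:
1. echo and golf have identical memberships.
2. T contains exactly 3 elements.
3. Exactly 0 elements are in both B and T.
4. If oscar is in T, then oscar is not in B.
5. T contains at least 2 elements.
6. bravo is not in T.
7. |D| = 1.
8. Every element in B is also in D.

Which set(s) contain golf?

golf: T

From (6): bravo ∉ T.
Suppose golf ∉ T: no assignment then satisfies all the clues, so golf ∈ T.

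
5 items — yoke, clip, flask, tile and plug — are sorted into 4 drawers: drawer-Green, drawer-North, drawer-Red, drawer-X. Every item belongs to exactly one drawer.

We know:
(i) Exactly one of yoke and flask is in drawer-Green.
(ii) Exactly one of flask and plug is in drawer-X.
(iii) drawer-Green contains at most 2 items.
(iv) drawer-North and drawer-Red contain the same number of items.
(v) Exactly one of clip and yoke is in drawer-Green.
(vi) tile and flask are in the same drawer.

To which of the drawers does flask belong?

flask: drawer-X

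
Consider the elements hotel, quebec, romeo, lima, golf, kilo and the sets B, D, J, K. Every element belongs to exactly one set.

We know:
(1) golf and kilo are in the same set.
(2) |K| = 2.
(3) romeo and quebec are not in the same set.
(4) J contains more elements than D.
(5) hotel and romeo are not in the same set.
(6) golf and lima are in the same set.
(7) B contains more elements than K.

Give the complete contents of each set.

B = {golf, kilo, lima}; D = {}; J = {romeo}; K = {hotel, quebec}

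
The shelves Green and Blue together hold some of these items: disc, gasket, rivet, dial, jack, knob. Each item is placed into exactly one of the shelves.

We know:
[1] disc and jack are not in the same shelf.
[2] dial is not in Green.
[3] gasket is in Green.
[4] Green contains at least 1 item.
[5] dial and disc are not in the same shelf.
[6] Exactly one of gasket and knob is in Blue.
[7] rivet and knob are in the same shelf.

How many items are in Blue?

From (2): dial ∉ Green.
From (3): gasket ∈ Green.
(6) (exactly one): knob ∈ Blue.
(7): rivet matches knob: rivet ∉ Green.
(7): rivet matches knob: rivet ∈ Blue.
Only one shelf left: dial ∈ Blue.
(5): disc ∉ Blue.
Only one shelf left: disc ∈ Green.
(1): jack ∉ Green.
Only one shelf left: jack ∈ Blue.

4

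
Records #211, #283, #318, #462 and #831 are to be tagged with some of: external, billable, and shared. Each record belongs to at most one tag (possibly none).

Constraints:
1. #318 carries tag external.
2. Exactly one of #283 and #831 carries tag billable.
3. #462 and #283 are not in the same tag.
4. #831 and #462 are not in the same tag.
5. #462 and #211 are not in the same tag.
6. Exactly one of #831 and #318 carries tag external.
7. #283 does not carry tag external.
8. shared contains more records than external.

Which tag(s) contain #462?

From (1): #318 ∈ external.
From (7): #283 ∉ external.
(6) (exactly one): #831 ∉ external.
Suppose #462 ∈ external: no assignment then satisfies all the clues, so #462 ∉ external.

#462: none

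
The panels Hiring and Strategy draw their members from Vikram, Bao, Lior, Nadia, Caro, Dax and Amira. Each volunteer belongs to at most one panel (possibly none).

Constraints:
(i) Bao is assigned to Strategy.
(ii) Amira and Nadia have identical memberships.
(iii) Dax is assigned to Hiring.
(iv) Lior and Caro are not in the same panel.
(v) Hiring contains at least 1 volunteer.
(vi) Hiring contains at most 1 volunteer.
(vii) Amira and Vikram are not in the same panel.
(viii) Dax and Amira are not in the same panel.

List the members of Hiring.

Hiring = {Dax}

From (i): Bao ∈ Strategy.
From (iii): Dax ∈ Hiring.
(vi): Hiring already has 1, so the rest are out.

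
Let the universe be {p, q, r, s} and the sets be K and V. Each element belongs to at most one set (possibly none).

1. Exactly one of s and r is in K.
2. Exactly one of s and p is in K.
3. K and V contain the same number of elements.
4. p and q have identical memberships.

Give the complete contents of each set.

K = {s}; V = {r}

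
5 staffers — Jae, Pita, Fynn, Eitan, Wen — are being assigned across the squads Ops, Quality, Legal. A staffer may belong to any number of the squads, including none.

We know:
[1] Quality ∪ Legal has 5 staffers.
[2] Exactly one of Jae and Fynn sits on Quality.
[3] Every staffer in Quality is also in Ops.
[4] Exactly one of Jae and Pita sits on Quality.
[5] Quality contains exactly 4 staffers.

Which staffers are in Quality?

Quality = {Eitan, Fynn, Pita, Wen}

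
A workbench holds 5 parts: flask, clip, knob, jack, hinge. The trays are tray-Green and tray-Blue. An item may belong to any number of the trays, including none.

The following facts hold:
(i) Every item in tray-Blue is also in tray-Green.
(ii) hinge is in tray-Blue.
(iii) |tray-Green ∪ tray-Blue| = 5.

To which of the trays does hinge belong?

hinge: tray-Blue, tray-Green

From (ii): hinge ∈ tray-Blue.
(i) with hinge ∈ tray-Blue: hinge ∈ tray-Green.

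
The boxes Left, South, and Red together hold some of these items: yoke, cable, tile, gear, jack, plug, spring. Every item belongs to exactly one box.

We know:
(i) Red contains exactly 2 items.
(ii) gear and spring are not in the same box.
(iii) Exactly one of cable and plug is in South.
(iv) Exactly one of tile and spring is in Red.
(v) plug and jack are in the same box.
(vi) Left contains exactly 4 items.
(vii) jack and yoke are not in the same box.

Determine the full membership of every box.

Left = {gear, jack, plug, tile}; South = {cable}; Red = {spring, yoke}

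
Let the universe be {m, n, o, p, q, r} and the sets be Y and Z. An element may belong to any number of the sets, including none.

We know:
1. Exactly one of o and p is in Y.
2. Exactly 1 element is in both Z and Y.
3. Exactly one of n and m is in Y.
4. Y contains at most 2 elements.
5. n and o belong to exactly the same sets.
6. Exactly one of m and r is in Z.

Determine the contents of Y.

Y = {m, p}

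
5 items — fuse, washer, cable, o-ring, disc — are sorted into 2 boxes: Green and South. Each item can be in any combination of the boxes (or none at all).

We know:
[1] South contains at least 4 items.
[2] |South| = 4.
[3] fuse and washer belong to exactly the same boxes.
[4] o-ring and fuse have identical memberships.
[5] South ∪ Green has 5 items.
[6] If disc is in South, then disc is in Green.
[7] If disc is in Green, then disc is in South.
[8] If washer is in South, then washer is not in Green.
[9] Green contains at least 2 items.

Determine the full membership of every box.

Green = {cable, disc}; South = {disc, fuse, o-ring, washer}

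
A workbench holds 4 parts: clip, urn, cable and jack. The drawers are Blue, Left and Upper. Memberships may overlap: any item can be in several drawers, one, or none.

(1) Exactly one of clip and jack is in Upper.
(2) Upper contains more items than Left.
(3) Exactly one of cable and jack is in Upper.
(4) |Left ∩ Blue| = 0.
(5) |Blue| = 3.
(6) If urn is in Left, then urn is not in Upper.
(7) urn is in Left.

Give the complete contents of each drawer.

Blue = {cable, clip, jack}; Left = {urn}; Upper = {cable, clip}

From (7): urn ∈ Left.
(6): urn ∉ Upper.
Suppose clip ∉ Blue: no assignment then satisfies all the clues, so clip ∈ Blue.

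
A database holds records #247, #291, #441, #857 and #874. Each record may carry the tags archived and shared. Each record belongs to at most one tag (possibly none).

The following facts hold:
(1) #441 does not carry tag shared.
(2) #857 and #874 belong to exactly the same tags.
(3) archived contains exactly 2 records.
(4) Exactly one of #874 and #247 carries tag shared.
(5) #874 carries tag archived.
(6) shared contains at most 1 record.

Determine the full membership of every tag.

archived = {#857, #874}; shared = {#247}

From (1): #441 ∉ shared.
From (5): #874 ∈ archived.
(2): #857 matches #874: #857 ∈ archived.
(3): archived already has 2, so the rest are out.
(4) (exactly one): #247 ∈ shared.
(6): shared already has 1, so the rest are out.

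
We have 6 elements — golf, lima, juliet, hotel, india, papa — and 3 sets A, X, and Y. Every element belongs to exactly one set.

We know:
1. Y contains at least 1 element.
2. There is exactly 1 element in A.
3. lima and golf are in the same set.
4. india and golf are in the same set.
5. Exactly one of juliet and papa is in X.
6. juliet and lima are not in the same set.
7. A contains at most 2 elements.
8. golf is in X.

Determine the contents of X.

X = {golf, india, lima, papa}

From (8): golf ∈ X.
(3): lima matches golf: lima ∉ A.
(3): lima matches golf: lima ∈ X.
(4): india matches golf: india ∉ A.
(4): india matches golf: india ∈ X.
(6): juliet ∉ X.
(5) (exactly one): papa ∈ X.
Suppose hotel ∈ X: no assignment then satisfies all the clues, so hotel ∉ X.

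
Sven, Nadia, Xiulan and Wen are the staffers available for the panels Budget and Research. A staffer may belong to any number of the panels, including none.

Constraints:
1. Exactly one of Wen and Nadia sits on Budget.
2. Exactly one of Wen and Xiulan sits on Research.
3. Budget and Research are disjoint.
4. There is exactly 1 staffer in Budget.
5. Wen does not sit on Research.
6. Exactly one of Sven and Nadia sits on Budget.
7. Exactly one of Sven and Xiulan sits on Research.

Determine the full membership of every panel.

Budget = {Nadia}; Research = {Xiulan}

From (5): Wen ∉ Research.
(2) (exactly one): Xiulan ∈ Research.
(3) (disjoint): Xiulan ∉ Budget.
(7) (exactly one): Sven ∉ Research.
Suppose Sven ∈ Budget: no assignment then satisfies all the clues, so Sven ∉ Budget.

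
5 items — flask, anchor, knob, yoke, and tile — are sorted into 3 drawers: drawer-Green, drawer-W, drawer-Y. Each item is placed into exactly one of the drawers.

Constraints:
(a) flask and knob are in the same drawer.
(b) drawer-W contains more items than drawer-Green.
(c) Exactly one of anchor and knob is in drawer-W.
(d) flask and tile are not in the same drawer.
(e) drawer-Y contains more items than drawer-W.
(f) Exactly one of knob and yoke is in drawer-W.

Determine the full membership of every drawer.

drawer-Green = {}; drawer-W = {flask, knob}; drawer-Y = {anchor, tile, yoke}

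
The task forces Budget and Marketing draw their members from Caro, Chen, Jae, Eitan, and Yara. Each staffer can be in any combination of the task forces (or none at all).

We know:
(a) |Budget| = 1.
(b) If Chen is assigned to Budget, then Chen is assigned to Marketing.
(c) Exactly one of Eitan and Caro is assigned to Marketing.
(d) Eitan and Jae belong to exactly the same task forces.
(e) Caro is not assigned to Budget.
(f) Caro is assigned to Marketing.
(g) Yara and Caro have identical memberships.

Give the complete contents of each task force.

Budget = {Chen}; Marketing = {Caro, Chen, Yara}

From (e): Caro ∉ Budget.
From (f): Caro ∈ Marketing.
(c) (exactly one): Eitan ∉ Marketing.
(d): Jae matches Eitan: Jae ∉ Marketing.
(g): Yara matches Caro: Yara ∉ Budget.
(g): Yara matches Caro: Yara ∈ Marketing.
Suppose Chen ∉ Budget: no assignment then satisfies all the clues, so Chen ∈ Budget.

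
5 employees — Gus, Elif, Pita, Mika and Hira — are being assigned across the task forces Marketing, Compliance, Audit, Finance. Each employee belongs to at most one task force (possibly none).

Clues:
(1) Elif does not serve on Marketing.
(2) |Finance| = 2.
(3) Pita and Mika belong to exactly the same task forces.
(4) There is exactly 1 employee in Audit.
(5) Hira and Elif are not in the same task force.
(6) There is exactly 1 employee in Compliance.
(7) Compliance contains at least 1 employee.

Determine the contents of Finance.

Finance = {Mika, Pita}

From (1): Elif ∉ Marketing.
Suppose Gus ∈ Finance: no assignment then satisfies all the clues, so Gus ∉ Finance.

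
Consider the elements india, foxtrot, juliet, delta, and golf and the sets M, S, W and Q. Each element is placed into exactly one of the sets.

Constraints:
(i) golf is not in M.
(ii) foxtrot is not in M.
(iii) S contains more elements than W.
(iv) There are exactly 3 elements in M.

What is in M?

From (i): golf ∉ M.
From (ii): foxtrot ∉ M.
(iv): only 3 candidates remain for M, so all are in.

M = {delta, india, juliet}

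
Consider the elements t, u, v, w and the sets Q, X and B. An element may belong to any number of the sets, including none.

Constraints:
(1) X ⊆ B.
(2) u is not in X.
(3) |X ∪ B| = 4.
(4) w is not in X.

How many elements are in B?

4

From (2): u ∉ X.
From (4): w ∉ X.
Suppose t ∉ B: no assignment then satisfies all the clues, so t ∈ B.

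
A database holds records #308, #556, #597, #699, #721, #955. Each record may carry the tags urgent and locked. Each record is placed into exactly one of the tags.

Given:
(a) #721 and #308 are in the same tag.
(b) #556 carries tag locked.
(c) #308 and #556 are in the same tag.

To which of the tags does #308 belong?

From (b): #556 ∈ locked.
(c): #308 matches #556: #308 ∉ urgent.
(c): #308 matches #556: #308 ∈ locked.
(a): #721 matches #308: #721 ∉ urgent.
(a): #721 matches #308: #721 ∈ locked.

#308: locked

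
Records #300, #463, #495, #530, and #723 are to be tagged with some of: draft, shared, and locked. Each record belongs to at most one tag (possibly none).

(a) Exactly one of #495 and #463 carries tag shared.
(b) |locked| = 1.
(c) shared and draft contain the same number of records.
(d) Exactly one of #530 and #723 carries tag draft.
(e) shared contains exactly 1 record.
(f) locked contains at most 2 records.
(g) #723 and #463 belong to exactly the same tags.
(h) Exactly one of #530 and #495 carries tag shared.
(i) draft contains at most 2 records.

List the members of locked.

locked = {#300}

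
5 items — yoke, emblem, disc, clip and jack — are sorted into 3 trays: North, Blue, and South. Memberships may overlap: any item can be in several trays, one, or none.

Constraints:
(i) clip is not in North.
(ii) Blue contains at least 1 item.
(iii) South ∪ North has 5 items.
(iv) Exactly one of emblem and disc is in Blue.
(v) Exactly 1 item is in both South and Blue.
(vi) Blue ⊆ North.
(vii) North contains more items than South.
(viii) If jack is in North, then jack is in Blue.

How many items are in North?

4

From (i): clip ∉ North.
(vi) contrapositive: clip ∉ Blue.
Suppose yoke ∉ North: no assignment then satisfies all the clues, so yoke ∈ North.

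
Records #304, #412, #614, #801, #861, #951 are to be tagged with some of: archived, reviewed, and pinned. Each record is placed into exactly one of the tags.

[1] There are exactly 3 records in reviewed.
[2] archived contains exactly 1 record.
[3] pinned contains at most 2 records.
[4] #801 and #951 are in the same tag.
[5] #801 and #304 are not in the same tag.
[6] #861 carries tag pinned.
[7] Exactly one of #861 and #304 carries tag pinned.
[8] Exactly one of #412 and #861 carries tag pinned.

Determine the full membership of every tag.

archived = {#304}; reviewed = {#412, #801, #951}; pinned = {#614, #861}

From (6): #861 ∈ pinned.
(7) (exactly one): #304 ∉ pinned.
(8) (exactly one): #412 ∉ pinned.
Suppose #304 ∉ archived: no assignment then satisfies all the clues, so #304 ∈ archived.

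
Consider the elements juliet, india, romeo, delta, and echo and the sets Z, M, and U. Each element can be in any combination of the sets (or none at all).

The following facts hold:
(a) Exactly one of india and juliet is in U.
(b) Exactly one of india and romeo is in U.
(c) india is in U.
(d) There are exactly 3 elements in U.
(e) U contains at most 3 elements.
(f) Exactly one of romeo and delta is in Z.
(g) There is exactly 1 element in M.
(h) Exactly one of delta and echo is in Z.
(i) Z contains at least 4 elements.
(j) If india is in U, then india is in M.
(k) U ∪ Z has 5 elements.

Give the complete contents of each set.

Z = {echo, india, juliet, romeo}; M = {india}; U = {delta, echo, india}

From (c): india ∈ U.
(a) (exactly one): juliet ∉ U.
(b) (exactly one): romeo ∉ U.
(d): only 3 candidates remain for U, so all are in.
(j): india ∈ M.
(g): M already has 1, so the rest are out.
Suppose juliet ∉ Z: no assignment then satisfies all the clues, so juliet ∈ Z.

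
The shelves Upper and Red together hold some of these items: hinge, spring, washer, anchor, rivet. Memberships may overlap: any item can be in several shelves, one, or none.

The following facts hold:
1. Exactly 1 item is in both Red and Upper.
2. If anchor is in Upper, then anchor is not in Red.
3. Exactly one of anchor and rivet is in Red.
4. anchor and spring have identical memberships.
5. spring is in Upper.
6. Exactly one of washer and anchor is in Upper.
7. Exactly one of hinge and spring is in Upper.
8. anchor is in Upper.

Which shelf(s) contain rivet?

rivet: Red, Upper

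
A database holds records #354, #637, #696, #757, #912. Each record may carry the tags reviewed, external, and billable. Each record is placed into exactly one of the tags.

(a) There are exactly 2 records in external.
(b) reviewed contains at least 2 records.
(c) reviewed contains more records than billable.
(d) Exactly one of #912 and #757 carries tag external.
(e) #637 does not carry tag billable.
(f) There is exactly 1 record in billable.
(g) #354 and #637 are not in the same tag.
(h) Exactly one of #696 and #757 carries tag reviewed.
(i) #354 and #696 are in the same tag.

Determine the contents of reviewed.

reviewed = {#354, #696}

From (e): #637 ∉ billable.
Suppose #354 ∉ reviewed: no assignment then satisfies all the clues, so #354 ∈ reviewed.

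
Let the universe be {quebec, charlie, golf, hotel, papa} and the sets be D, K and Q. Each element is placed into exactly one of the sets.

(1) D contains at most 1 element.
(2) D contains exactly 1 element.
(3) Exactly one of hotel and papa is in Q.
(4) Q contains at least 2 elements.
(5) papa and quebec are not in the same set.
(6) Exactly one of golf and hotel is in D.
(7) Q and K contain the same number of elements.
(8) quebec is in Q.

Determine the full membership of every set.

D = {golf}; K = {charlie, papa}; Q = {hotel, quebec}

From (8): quebec ∈ Q.
(5): papa ∉ Q.
(3) (exactly one): hotel ∈ Q.
(6) (exactly one): golf ∈ D.
(1): D already has 1, so the rest are out.
Only one set left: papa ∈ K.
Suppose charlie ∉ K: no assignment then satisfies all the clues, so charlie ∈ K.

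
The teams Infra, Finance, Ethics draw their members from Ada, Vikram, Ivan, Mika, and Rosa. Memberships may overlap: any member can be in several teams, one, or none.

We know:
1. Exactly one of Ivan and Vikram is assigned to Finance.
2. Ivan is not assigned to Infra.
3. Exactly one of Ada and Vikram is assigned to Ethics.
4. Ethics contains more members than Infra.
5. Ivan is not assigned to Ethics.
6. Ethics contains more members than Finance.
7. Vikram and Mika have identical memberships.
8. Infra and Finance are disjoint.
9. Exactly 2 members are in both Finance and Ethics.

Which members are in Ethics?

Ethics = {Mika, Rosa, Vikram}

From (2): Ivan ∉ Infra.
From (5): Ivan ∉ Ethics.
Suppose Ada ∈ Ethics: no assignment then satisfies all the clues, so Ada ∉ Ethics.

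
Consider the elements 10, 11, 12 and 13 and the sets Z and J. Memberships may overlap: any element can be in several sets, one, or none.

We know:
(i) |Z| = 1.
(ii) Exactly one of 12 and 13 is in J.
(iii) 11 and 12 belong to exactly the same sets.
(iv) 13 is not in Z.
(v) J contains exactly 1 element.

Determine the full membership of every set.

Z = {10}; J = {13}

From (iv): 13 ∉ Z.
Suppose 10 ∉ Z: no assignment then satisfies all the clues, so 10 ∈ Z.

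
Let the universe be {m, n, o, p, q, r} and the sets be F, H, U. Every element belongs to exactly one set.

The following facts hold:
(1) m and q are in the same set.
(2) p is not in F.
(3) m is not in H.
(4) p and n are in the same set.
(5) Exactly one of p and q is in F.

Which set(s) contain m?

m: F

From (2): p ∉ F.
From (3): m ∉ H.
(1): q matches m: q ∉ H.
(4): n matches p: n ∉ F.
(5) (exactly one): q ∈ F.
(1): m matches q: m ∈ F.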